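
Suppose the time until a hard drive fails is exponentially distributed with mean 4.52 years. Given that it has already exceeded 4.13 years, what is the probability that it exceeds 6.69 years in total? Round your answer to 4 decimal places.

The rate is λ = 1/4.52 = 0.221239 per year.
By the memoryless property, P(X > 4.13+2.56 | X > 4.13) = P(X > 2.56).
P(X > 2.56) = e^(−0.56637) ≈ 0.5676.

0.5676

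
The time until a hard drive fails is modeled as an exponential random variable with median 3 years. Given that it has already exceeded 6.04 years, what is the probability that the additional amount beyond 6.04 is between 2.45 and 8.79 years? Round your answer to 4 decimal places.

0.4365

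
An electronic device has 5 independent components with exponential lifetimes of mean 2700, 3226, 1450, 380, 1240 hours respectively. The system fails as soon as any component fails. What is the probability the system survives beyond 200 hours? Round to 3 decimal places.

The first failure time is exponential with rate Σλ_i = 1/2700 + 1/3226 + 1/1450 + 1/380 + 1/1240 = 0.00480804 per hour.
P(min > 200) = e^(−0.00480804·200) = e^(−0.96161) ≈ 0.382.

0.382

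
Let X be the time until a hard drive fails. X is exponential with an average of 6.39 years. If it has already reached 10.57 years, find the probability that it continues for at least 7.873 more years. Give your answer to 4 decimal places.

The rate is λ = 1/6.39 = 0.156495 per year.
P(X > s+t | X > s) = e^(−λ(s+t))/e^(−λs) = e^(−λt), independent of s = 10.57.
P(X > 7.873) = e^(−1.2321) ≈ 0.2917.

0.2917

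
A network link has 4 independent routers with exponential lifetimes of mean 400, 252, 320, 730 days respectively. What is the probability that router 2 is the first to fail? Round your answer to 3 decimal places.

Rates: λ_i = 1/mean_i → 0.0025, 0.00396825, 0.003125, 0.00136986; Σλ = 0.0109631.
P(router 2 first) = λ_2/Σλ = 0.00396825/0.0109631 ≈ 0.362.

0.362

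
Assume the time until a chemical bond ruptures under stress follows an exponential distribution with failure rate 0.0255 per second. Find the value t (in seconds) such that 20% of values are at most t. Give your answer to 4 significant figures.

8.751

Set 1 − e^(−λt) = 0.2, so t = −ln(0.8)/λ = 0.22314/0.0255 ≈ 8.75073 seconds.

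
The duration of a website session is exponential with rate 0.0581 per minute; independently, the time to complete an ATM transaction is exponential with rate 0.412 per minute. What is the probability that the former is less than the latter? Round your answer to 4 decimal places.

0.1236

λ_1 = 0.0581, λ_2 = 0.412.
For independent exponentials, P(the former < the latter) = λ_1/(λ_1+λ_2) = 0.0581/0.4701 ≈ 0.1236.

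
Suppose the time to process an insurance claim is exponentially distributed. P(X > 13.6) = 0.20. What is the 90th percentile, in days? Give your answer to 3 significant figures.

19.5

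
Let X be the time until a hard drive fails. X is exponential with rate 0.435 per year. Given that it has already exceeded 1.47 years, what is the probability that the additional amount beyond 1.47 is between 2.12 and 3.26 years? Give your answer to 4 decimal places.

0.1555

Memoryless: the residual past 1.47 is again Exp(λ).
P(2.12 < residual < 3.26) = e^(−λ·2.12) − e^(−λ·3.26) = 0.39764 − 0.24217 ≈ 0.1555.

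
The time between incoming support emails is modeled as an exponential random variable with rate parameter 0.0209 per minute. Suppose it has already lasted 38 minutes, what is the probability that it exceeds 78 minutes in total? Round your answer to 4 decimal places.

P(X > s+t | X > s) = e^(−λ(s+t))/e^(−λs) = e^(−λt), independent of s = 38.
P(X > 40) = e^(−0.836) ≈ 0.4334.

0.4334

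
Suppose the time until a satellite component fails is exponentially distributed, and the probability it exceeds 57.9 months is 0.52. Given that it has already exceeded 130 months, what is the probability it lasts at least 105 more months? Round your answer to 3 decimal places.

0.305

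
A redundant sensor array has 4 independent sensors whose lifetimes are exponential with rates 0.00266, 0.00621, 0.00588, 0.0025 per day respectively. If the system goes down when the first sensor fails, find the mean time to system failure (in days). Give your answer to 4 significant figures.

57.97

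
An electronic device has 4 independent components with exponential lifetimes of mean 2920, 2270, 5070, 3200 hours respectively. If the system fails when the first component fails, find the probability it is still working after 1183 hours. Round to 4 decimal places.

0.2167

The first failure time is exponential with rate Σλ_i = 1/2920 + 1/2270 + 1/5070 + 1/3200 = 0.00129273 per hour.
P(min > 1183) = e^(−0.00129273·1183) = e^(−1.5293) ≈ 0.2167.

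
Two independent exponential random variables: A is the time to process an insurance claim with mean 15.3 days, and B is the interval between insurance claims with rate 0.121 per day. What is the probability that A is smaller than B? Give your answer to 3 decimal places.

λ_1 = 1/15.3 = 0.0653595, λ_2 = 0.121.
For independent exponentials, P(A < B) = λ_1/(λ_1+λ_2) = 0.0653595/0.186359 ≈ 0.351.

0.351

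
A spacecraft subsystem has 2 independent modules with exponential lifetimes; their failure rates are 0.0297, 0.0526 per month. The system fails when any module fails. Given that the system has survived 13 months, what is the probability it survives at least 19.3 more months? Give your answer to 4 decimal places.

Time to first failure ~ Exp(Σλ) with Σλ = 0.0823.
By memorylessness, P(T > 13+19.3 | T > 13) = P(T > 19.3) = e^(−0.0823·19.3) ≈ 0.2043.

0.2043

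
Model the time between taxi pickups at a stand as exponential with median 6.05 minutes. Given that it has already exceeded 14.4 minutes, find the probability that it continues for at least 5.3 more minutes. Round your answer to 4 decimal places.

For an exponential, median = ln(2)/λ, so λ = ln 2 / 6.05 = 0.11457 per minute.
P(X > s+t | X > s) = e^(−λ(s+t))/e^(−λs) = e^(−λt), independent of s = 14.4.
P(X > 5.3) = e^(−0.60722) ≈ 0.5449.

0.5449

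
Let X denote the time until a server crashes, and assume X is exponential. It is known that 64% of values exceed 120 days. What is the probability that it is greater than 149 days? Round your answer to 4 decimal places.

0.5746

e^(−λ·120) = 0.64 ⇒ λ = −ln(0.64)/120 = 0.00371906.
P(X > 149) = e^(−0.00371906·149) = e^(−0.55414) ≈ 0.5746.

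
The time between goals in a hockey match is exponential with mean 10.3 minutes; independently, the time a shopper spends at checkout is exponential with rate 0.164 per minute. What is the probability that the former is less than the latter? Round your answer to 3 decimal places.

0.372

λ_1 = 1/10.3 = 0.0970874, λ_2 = 0.164.
For independent exponentials, P(the former < the latter) = λ_1/(λ_1+λ_2) = 0.0970874/0.261087 ≈ 0.372.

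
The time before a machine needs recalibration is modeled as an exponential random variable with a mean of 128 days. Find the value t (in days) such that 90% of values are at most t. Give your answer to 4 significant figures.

The rate is λ = 1/128 = 0.0078125 per day.
Set 1 − e^(−λt) = 0.9, so t = −ln(0.1)/λ = 2.3026/0.0078125 ≈ 294.731 days.

294.7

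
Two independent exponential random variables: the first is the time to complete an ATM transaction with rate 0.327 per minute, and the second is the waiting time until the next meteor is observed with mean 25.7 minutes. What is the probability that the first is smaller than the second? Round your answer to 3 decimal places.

0.894

λ_1 = 0.327, λ_2 = 1/25.7 = 0.0389105.
For independent exponentials, P(the first < the second) = λ_1/(λ_1+λ_2) = 0.327/0.365911 ≈ 0.894.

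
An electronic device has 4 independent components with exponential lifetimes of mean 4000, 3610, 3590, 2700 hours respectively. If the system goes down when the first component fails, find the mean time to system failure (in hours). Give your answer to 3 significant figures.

850

The first failure time is exponential with rate Σλ_i = 1/4000 + 1/3610 + 1/3590 + 1/2700 = 0.00117593 per hour.
E[min] = 1/Σλ = 1/0.00117593 = 850.391 hours.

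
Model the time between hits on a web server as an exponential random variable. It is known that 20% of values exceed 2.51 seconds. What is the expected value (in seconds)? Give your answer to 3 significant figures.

e^(−λ·2.51) = 0.20 ⇒ λ = −ln(0.20)/2.51 = 0.64121.
Mean = 1/λ = 1.55955 seconds.

1.56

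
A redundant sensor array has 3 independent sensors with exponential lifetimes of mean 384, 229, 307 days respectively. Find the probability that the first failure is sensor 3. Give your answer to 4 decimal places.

0.3185

Rates: λ_i = 1/mean_i → 0.00260417, 0.00436681, 0.00325733; Σλ = 0.0102283.
P(sensor 3 first) = λ_3/Σλ = 0.00325733/0.0102283 ≈ 0.3185.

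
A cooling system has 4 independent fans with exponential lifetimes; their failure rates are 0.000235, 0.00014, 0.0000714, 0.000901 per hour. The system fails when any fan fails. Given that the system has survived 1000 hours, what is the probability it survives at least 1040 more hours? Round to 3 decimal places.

0.246

Time to first failure ~ Exp(Σλ) with Σλ = 0.0013474.
By memorylessness, P(T > 1000+1040 | T > 1000) = P(T > 1040) = e^(−0.0013474·1040) ≈ 0.246.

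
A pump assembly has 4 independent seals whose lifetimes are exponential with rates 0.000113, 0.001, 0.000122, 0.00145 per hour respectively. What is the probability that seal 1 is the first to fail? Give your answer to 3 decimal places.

The time to first failure is exponential with rate Σλ = 0.000113 + 0.001 + 0.000122 + 0.00145 = 0.002685.
P(seal 1 first) = λ_1/Σλ = 0.000113/0.002685 ≈ 0.042.

0.042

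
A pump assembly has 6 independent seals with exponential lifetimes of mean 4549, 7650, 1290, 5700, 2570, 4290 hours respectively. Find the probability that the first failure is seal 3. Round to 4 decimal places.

Rates: λ_i = 1/mean_i → 0.000219829, 0.000130719, 0.000775194, 0.000175439, 0.000389105, 0.0002331; Σλ = 0.00192339.
P(seal 3 first) = λ_3/Σλ = 0.000775194/0.00192339 ≈ 0.4030.

0.4030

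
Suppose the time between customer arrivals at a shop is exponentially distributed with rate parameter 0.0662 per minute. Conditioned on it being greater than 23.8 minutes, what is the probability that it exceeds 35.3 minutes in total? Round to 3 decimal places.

By the memoryless property, P(X > 23.8+11.5 | X > 23.8) = P(X > 11.5).
P(X > 11.5) = e^(−0.7613) ≈ 0.467.

0.467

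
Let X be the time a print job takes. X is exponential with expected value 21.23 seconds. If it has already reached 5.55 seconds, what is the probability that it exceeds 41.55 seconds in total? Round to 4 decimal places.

The rate is λ = 1/21.23 = 0.0471032 per second.
By the memoryless property, P(X > 5.55+36 | X > 5.55) = P(X > 36).
P(X > 36) = e^(−1.6957) ≈ 0.1835.

0.1835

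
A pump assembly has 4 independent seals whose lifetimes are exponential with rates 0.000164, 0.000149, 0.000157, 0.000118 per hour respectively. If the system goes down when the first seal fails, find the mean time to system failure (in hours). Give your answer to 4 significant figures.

The time to first failure is exponential with rate Σλ = 0.000164 + 0.000149 + 0.000157 + 0.000118 = 0.000588.
E[min] = 1/Σλ = 1/0.000588 = 1700.68 hours.

1701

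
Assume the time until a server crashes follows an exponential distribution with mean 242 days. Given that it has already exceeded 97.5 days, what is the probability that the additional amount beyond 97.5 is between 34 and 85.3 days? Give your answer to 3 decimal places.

0.166

The rate is λ = 1/242 = 0.00413223 per day.
Memoryless: the residual past 97.5 is again Exp(λ).
P(34 < residual < 85.3) = e^(−λ·34) − e^(−λ·85.3) = 0.86893 − 0.70294 ≈ 0.166.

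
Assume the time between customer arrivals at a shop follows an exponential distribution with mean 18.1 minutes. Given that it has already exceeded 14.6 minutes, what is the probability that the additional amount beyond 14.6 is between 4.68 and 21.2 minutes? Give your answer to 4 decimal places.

The rate is λ = 1/18.1 = 0.0552486 per minute.
Memoryless: the residual past 14.6 is again Exp(λ).
P(4.68 < residual < 21.2) = e^(−λ·4.68) − e^(−λ·21.2) = 0.77216 − 0.30997 ≈ 0.4622.

0.4622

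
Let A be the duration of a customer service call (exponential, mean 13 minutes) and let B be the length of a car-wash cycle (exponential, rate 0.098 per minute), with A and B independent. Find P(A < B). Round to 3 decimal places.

λ_1 = 1/13 = 0.0769231, λ_2 = 0.098.
For independent exponentials, P(A < B) = λ_1/(λ_1+λ_2) = 0.0769231/0.174923 ≈ 0.440.

0.440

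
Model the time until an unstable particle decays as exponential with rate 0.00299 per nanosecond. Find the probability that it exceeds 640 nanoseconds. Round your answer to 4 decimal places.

P(X > 640) = e^(−λ·640) = e^(−1.9136) ≈ 0.1475.

0.1475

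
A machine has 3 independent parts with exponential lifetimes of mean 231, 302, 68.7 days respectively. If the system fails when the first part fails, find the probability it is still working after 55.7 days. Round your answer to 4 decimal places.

0.2904

The first failure time is exponential with rate Σλ_i = 1/231 + 1/302 + 1/68.7 = 0.0221963 per day.
P(min > 55.7) = e^(−0.0221963·55.7) = e^(−1.2363) ≈ 0.2904.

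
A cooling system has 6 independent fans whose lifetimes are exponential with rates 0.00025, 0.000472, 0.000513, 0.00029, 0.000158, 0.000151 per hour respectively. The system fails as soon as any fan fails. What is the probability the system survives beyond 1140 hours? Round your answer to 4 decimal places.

0.1236

The time to first failure is exponential with rate Σλ = 0.00025 + 0.000472 + 0.000513 + 0.00029 + 0.000158 + 0.000151 = 0.001834.
P(min > 1140) = e^(−0.001834·1140) = e^(−2.0908) ≈ 0.1236.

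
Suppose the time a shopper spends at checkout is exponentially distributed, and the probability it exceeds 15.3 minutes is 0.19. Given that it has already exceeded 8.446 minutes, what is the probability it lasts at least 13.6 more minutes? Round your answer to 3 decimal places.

0.229

From e^(−λ·15.3) = 0.19, λ = −ln(0.19)/15.3 = 0.108545.
Memoryless: P(X > 8.446+13.6 | X > 8.446) = P(X > 13.6) = e^(−0.108545·13.6) ≈ 0.229.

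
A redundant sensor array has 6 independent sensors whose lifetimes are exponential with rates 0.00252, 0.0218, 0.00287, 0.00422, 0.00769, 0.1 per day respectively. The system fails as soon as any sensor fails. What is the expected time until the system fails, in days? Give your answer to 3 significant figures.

The time to first failure is exponential with rate Σλ = 0.00252 + 0.0218 + 0.00287 + 0.00422 + 0.00769 + 0.1 = 0.1391.
E[min] = 1/Σλ = 1/0.1391 = 7.18907 days.

7.19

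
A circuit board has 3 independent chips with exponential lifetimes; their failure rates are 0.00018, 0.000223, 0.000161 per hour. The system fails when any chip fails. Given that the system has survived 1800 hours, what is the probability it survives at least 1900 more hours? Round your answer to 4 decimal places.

0.3425

Time to first failure ~ Exp(Σλ) with Σλ = 0.000564.
By memorylessness, P(T > 1800+1900 | T > 1800) = P(T > 1900) = e^(−0.000564·1900) ≈ 0.3425.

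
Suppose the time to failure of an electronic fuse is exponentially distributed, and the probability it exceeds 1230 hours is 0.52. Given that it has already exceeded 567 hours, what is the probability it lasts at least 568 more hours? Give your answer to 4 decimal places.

0.7394

From e^(−λ·1230) = 0.52, λ = −ln(0.52)/1230 = 0.000531648.
Memoryless: P(X > 567+568 | X > 567) = P(X > 568) = e^(−0.000531648·568) ≈ 0.7394.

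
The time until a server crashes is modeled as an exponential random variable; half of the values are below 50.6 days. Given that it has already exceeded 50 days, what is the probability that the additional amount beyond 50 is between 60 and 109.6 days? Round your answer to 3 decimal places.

For an exponential, median = ln(2)/λ, so λ = ln 2 / 50.6 = 0.0136986 per day.
Memoryless: the residual past 50 is again Exp(λ).
P(60 < residual < 109.6) = e^(−λ·60) − e^(−λ·109.6) = 0.43959 − 0.22283 ≈ 0.217.

0.217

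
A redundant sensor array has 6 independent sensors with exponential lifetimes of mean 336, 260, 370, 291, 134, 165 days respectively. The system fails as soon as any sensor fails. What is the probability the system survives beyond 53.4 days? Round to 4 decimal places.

0.2431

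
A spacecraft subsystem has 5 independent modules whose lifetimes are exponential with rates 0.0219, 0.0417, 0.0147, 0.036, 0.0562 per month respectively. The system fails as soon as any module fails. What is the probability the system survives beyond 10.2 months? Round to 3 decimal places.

The time to first failure is exponential with rate Σλ = 0.0219 + 0.0417 + 0.0147 + 0.036 + 0.0562 = 0.1705.
P(min > 10.2) = e^(−0.1705·10.2) = e^(−1.7391) ≈ 0.176.

0.176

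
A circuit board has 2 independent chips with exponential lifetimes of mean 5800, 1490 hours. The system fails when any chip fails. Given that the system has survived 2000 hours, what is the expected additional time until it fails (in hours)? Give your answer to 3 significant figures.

First-failure rate Σλ = 1/5800 + 1/1490 = 0.000843555.
By memorylessness the expected residual is 1/Σλ = 1185.46 hours, regardless of the 2000 already elapsed.

1190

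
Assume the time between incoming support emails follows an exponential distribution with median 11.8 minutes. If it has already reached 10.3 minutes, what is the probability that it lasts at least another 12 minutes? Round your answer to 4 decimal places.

For an exponential, median = ln(2)/λ, so λ = ln 2 / 11.8 = 0.0587413 per minute.
The exponential is memoryless, so the remaining time is again Exp(λ): the condition X > 10.3 is irrelevant.
P(X > 12) = e^(−0.7049) ≈ 0.4942.

0.4942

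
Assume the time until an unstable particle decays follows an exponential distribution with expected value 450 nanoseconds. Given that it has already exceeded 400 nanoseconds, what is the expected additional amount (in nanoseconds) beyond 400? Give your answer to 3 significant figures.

The rate is λ = 1/450 = 0.00222222 per nanosecond.
By memorylessness, the remaining amount past any threshold is again Exp(λ) with mean 1/λ = 450 nanoseconds.

450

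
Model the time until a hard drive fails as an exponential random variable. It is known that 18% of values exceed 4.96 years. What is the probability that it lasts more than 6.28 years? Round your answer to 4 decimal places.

0.1140

e^(−λ·4.96) = 0.18 ⇒ λ = −ln(0.18)/4.96 = 0.345725.
P(X > 6.28) = e^(−0.345725·6.28) = e^(−2.1712) ≈ 0.1140.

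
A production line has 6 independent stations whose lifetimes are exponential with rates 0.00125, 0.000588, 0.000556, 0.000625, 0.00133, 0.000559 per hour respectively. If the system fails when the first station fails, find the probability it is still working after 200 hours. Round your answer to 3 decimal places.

0.375

The time to first failure is exponential with rate Σλ = 0.00125 + 0.000588 + 0.000556 + 0.000625 + 0.00133 + 0.000559 = 0.004908.
P(min > 200) = e^(−0.004908·200) = e^(−0.9816) ≈ 0.375.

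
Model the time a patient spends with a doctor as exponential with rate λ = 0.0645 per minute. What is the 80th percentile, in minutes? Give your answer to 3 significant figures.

Set 1 − e^(−λt) = 0.8, so t = −ln(0.2)/λ = 1.6094/0.0645 ≈ 24.9525 minutes.

25.0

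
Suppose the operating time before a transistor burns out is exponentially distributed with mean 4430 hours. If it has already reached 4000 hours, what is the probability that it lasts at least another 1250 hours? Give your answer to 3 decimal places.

The rate is λ = 1/4430 = 0.000225734 per hour.
P(X > s+t | X > s) = e^(−λ(s+t))/e^(−λs) = e^(−λt), independent of s = 4000.
P(X > 1250) = e^(−0.28217) ≈ 0.754.

0.754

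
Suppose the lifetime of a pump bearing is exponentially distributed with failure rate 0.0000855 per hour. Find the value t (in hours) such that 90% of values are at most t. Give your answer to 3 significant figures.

Set 1 − e^(−λt) = 0.9, so t = −ln(0.1)/λ = 2.3026/0.0000855 ≈ 26930.8 hours.

26900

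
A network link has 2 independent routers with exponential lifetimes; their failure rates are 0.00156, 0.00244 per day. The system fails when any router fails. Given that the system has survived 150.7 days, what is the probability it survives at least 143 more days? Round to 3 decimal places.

Time to first failure ~ Exp(Σλ) with Σλ = 0.004.
By memorylessness, P(T > 150.7+143 | T > 150.7) = P(T > 143) = e^(−0.004·143) ≈ 0.564.

0.564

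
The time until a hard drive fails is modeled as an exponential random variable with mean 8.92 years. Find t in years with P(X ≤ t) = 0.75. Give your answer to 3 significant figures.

The rate is λ = 1/8.92 = 0.112108 per year.
Set 1 − e^(−λt) = 0.75, so t = −ln(0.25)/λ = 1.3863/0.112108 ≈ 12.3657 years.

12.4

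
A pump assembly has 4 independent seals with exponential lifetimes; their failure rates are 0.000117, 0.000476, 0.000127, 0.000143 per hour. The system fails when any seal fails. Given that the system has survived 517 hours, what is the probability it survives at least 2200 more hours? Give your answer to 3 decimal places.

0.150

Time to first failure ~ Exp(Σλ) with Σλ = 0.000863.
By memorylessness, P(T > 517+2200 | T > 517) = P(T > 2200) = e^(−0.000863·2200) ≈ 0.150.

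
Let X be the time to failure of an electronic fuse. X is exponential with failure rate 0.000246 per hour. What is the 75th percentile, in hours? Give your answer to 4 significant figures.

5635

Set 1 − e^(−λt) = 0.75, so t = −ln(0.25)/λ = 1.3863/0.000246 ≈ 5635.34 hours.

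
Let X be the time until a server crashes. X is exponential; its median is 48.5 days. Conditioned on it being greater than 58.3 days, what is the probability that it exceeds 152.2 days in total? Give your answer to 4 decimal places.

For an exponential, median = ln(2)/λ, so λ = ln 2 / 48.5 = 0.0142917 per day.
By the memoryless property, P(X > 58.3+93.9 | X > 58.3) = P(X > 93.9).
P(X > 93.9) = e^(−1.342) ≈ 0.2613.

0.2613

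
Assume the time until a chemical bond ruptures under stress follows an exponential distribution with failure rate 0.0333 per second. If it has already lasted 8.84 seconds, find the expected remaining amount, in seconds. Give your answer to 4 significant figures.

30.03

By memorylessness, the remaining amount past any threshold is again Exp(λ) with mean 1/λ = 30.03 seconds.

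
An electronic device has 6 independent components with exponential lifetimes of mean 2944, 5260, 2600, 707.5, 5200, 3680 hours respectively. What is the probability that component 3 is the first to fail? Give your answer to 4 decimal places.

0.1378

Rates: λ_i = 1/mean_i → 0.000339674, 0.000190114, 0.000384615, 0.00141343, 0.000192308, 0.000271739; Σλ = 0.00279188.
P(component 3 first) = λ_3/Σλ = 0.000384615/0.00279188 ≈ 0.1378.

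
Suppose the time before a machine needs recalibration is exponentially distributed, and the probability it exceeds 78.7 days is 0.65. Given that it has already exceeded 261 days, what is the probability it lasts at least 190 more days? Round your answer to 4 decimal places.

0.3535

From e^(−λ·78.7) = 0.65, λ = −ln(0.65)/78.7 = 0.00547373.
Memoryless: P(X > 261+190 | X > 261) = P(X > 190) = e^(−0.00547373·190) ≈ 0.3535.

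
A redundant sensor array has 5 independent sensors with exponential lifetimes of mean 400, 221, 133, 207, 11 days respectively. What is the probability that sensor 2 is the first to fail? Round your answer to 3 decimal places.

0.041

Rates: λ_i = 1/mean_i → 0.0025, 0.00452489, 0.0075188, 0.00483092, 0.0909091; Σλ = 0.110284.
P(sensor 2 first) = λ_2/Σλ = 0.00452489/0.110284 ≈ 0.041.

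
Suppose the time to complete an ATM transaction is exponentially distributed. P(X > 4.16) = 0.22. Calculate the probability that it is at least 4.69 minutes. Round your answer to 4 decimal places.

0.1814

e^(−λ·4.16) = 0.22 ⇒ λ = −ln(0.22)/4.16 = 0.363973.
P(X > 4.69) = e^(−0.363973·4.69) = e^(−1.707) ≈ 0.1814.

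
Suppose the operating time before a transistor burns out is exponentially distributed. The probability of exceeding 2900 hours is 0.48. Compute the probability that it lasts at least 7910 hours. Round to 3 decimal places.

0.135

e^(−λ·2900) = 0.48 ⇒ λ = −ln(0.48)/2900 = 0.000253093.
P(X > 7910) = e^(−0.000253093·7910) = e^(−2.002) ≈ 0.135.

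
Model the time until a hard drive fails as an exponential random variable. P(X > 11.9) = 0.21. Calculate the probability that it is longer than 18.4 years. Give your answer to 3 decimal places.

0.090

e^(−λ·11.9) = 0.21 ⇒ λ = −ln(0.21)/11.9 = 0.131147.
P(X > 18.4) = e^(−0.131147·18.4) = e^(−2.4131) ≈ 0.090.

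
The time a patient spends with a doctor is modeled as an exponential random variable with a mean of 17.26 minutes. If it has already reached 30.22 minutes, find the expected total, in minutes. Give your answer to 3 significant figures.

The rate is λ = 1/17.26 = 0.0579374 per minute.
By memorylessness, E[X | X > 30.22] = 30.22 + 1/λ = 30.22 + 17.26 = 47.48 minutes.

47.5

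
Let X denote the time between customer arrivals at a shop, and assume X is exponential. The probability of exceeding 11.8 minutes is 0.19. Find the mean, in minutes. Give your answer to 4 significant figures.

e^(−λ·11.8) = 0.19 ⇒ λ = −ln(0.19)/11.8 = 0.14074.
Mean = 1/λ = 7.1053 minutes.

7.105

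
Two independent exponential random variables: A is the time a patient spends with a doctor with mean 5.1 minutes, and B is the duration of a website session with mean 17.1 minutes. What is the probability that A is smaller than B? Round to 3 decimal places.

0.770

λ_1 = 1/5.1 = 0.196078, λ_2 = 1/17.1 = 0.0584795.
For independent exponentials, P(A < B) = λ_1/(λ_1+λ_2) = 0.196078/0.254558 ≈ 0.770.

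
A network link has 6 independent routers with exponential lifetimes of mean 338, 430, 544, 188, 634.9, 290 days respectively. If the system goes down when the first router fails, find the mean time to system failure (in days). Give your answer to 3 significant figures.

57.3

The first failure time is exponential with rate Σλ_i = 1/338 + 1/430 + 1/544 + 1/188 + 1/634.9 + 1/290 = 0.0174649 per day.
E[min] = 1/Σλ = 1/0.0174649 = 57.2578 days.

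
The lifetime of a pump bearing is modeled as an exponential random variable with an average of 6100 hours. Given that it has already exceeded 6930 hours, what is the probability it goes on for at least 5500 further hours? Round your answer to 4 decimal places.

0.4059

The rate is λ = 1/6100 = 0.000163934 per hour.
P(X > s+t | X > s) = e^(−λ(s+t))/e^(−λs) = e^(−λt), independent of s = 6930.
P(X > 5500) = e^(−0.90164) ≈ 0.4059.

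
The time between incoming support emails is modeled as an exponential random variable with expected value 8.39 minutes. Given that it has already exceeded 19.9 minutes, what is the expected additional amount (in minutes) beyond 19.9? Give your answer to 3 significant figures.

8.39

The rate is λ = 1/8.39 = 0.11919 per minute.
By memorylessness, the remaining amount past any threshold is again Exp(λ) with mean 1/λ = 8.39 minutes.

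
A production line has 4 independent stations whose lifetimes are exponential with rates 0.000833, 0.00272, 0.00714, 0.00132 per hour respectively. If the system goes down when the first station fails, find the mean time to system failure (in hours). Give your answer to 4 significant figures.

The time to first failure is exponential with rate Σλ = 0.000833 + 0.00272 + 0.00714 + 0.00132 = 0.012013.
E[min] = 1/Σλ = 1/0.012013 = 83.2432 hours.

83.24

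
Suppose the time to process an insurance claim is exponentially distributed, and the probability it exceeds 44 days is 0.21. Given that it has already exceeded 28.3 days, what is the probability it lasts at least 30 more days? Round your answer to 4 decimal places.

0.3450

From e^(−λ·44) = 0.21, λ = −ln(0.21)/44 = 0.0354693.
Memoryless: P(X > 28.3+30 | X > 28.3) = P(X > 30) = e^(−0.0354693·30) ≈ 0.3450.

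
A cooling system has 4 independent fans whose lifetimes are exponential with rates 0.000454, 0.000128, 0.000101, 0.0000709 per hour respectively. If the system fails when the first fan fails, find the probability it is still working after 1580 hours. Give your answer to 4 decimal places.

The time to first failure is exponential with rate Σλ = 0.000454 + 0.000128 + 0.000101 + 0.0000709 = 0.0007539.
P(min > 1580) = e^(−0.0007539·1580) = e^(−1.1912) ≈ 0.3039.

0.3039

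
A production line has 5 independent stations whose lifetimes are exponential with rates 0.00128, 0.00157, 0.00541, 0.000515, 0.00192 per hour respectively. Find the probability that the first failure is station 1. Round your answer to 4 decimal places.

0.1197

The time to first failure is exponential with rate Σλ = 0.00128 + 0.00157 + 0.00541 + 0.000515 + 0.00192 = 0.010695.
P(station 1 first) = λ_1/Σλ = 0.00128/0.010695 ≈ 0.1197.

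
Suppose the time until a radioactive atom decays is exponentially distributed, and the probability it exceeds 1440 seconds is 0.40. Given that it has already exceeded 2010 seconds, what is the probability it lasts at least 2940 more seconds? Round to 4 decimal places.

0.1540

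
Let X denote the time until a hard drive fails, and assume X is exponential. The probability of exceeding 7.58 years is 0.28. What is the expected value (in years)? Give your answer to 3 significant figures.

e^(−λ·7.58) = 0.28 ⇒ λ = −ln(0.28)/7.58 = 0.167937.
Mean = 1/λ = 5.9546 years.

5.95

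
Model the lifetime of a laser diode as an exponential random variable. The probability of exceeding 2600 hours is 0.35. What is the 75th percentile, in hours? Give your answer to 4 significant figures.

3433

e^(−λ·2600) = 0.35 ⇒ λ = −ln(0.35)/2600 = 0.000403778.
75th percentile: 1 − e^(−λt) = 0.75, t = −ln(0.25)/λ = 3433.31 hours.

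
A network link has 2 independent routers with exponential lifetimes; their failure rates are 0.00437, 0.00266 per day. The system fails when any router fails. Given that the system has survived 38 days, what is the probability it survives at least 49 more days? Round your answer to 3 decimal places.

0.709

Time to first failure ~ Exp(Σλ) with Σλ = 0.00703.
By memorylessness, P(T > 38+49 | T > 38) = P(T > 49) = e^(−0.00703·49) ≈ 0.709.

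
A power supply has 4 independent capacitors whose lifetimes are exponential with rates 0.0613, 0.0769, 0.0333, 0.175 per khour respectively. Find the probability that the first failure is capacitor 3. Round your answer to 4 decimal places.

0.0961

The time to first failure is exponential with rate Σλ = 0.0613 + 0.0769 + 0.0333 + 0.175 = 0.3465.
P(capacitor 3 first) = λ_3/Σλ = 0.0333/0.3465 ≈ 0.0961.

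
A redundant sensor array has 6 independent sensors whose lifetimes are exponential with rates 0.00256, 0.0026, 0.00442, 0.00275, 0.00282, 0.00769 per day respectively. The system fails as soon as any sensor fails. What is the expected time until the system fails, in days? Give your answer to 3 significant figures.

The time to first failure is exponential with rate Σλ = 0.00256 + 0.0026 + 0.00442 + 0.00275 + 0.00282 + 0.00769 = 0.02284.
E[min] = 1/Σλ = 1/0.02284 = 43.7828 days.

43.8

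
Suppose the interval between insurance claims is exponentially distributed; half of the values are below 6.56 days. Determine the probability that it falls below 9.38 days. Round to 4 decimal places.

0.6288

For an exponential, median = ln(2)/λ, so λ = ln 2 / 6.56 = 0.105663 per day.
P(X ≤ 9.38) = 1 − e^(−λ·9.38) = 1 − e^(−0.99112) ≈ 0.6288.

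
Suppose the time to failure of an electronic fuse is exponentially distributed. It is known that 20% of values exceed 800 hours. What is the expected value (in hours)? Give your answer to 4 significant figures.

497.1

e^(−λ·800) = 0.20 ⇒ λ = −ln(0.20)/800 = 0.0020118.
Mean = 1/λ = 497.068 hours.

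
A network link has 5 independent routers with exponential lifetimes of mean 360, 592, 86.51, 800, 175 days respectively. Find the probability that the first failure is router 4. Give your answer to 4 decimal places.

0.0544

Rates: λ_i = 1/mean_i → 0.00277778, 0.00168919, 0.0115594, 0.00125, 0.00571429; Σλ = 0.0229906.
P(router 4 first) = λ_4/Σλ = 0.00125/0.0229906 ≈ 0.0544.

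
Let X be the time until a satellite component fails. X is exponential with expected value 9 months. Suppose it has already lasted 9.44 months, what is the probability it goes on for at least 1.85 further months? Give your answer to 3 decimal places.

The rate is λ = 1/9 = 0.111111 per month.
P(X > s+t | X > s) = e^(−λ(s+t))/e^(−λs) = e^(−λt), independent of s = 9.44.
P(X > 1.85) = e^(−0.20556) ≈ 0.814.

0.814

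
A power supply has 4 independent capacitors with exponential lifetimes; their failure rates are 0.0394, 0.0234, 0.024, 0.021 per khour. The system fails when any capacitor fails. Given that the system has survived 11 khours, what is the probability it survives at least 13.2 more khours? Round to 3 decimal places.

0.241

Time to first failure ~ Exp(Σλ) with Σλ = 0.1078.
By memorylessness, P(T > 11+13.2 | T > 11) = P(T > 13.2) = e^(−0.1078·13.2) ≈ 0.241.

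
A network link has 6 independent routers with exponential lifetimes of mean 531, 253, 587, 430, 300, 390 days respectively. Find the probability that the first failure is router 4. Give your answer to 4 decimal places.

Rates: λ_i = 1/mean_i → 0.00188324, 0.00395257, 0.00170358, 0.00232558, 0.00333333, 0.0025641; Σλ = 0.0157624.
P(router 4 first) = λ_4/Σλ = 0.00232558/0.0157624 ≈ 0.1475.

0.1475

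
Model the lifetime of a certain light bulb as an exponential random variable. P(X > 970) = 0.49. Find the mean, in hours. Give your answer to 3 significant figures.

e^(−λ·970) = 0.49 ⇒ λ = −ln(0.49)/970 = 0.000735412.
Mean = 1/λ = 1359.78 hours.

1360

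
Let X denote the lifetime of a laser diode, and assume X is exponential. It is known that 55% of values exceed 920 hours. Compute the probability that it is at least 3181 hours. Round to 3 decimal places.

0.127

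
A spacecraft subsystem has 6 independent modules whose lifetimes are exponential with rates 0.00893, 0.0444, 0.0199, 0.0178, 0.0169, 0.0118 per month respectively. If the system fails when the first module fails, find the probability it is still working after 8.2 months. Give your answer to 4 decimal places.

0.3746

The time to first failure is exponential with rate Σλ = 0.00893 + 0.0444 + 0.0199 + 0.0178 + 0.0169 + 0.0118 = 0.11973.
P(min > 8.2) = e^(−0.11973·8.2) = e^(−0.98179) ≈ 0.3746.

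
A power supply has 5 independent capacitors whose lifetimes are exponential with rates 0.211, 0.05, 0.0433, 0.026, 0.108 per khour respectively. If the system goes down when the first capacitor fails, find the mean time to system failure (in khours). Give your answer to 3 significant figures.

The time to first failure is exponential with rate Σλ = 0.211 + 0.05 + 0.0433 + 0.026 + 0.108 = 0.4383.
E[min] = 1/Σλ = 1/0.4383 = 2.28154 khours.

2.28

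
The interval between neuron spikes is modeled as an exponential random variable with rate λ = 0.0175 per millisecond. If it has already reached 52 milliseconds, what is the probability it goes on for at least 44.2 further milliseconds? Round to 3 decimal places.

The exponential is memoryless, so the remaining time is again Exp(λ): the condition X > 52 is irrelevant.
P(X > 44.2) = e^(−0.7735) ≈ 0.461.

0.461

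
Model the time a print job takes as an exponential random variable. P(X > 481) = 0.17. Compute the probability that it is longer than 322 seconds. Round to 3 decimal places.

e^(−λ·481) = 0.17 ⇒ λ = −ln(0.17)/481 = 0.0036839.
P(X > 322) = e^(−0.0036839·322) = e^(−1.1862) ≈ 0.305.

0.305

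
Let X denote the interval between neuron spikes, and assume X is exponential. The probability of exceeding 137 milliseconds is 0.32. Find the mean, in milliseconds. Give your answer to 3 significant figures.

120

e^(−λ·137) = 0.32 ⇒ λ = −ln(0.32)/137 = 0.00831704.
Mean = 1/λ = 120.235 milliseconds.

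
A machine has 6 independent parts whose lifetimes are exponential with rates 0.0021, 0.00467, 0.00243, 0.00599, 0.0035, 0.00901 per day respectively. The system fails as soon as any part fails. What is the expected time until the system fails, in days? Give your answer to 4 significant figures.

36.10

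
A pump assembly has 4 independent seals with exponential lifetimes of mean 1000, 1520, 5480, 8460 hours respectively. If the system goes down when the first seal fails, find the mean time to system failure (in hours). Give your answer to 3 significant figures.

511

The first failure time is exponential with rate Σλ_i = 1/1000 + 1/1520 + 1/5480 + 1/8460 = 0.00195858 per hour.
E[min] = 1/Σλ = 1/0.00195858 = 510.574 hours.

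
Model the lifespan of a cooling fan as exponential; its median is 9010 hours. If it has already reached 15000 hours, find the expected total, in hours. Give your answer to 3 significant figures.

28000

For an exponential, median = ln(2)/λ, so λ = ln 2 / 9010 = 0.0000769309 per hour.
By memorylessness, E[X | X > 15000] = 15000 + 1/λ = 15000 + 12998.7 = 27998.7 hours.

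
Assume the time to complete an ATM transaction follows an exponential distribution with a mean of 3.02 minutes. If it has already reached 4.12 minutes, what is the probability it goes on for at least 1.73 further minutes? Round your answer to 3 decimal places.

0.564

The rate is λ = 1/3.02 = 0.331126 per minute.
P(X > s+t | X > s) = e^(−λ(s+t))/e^(−λs) = e^(−λt), independent of s = 4.12.
P(X > 1.73) = e^(−0.57285) ≈ 0.564.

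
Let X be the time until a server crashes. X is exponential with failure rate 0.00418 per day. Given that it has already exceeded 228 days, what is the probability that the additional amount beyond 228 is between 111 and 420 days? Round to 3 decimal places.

0.456

Memoryless: the residual past 228 is again Exp(λ).
P(111 < residual < 420) = e^(−λ·111) − e^(−λ·420) = 0.62878 − 0.17280 ≈ 0.456.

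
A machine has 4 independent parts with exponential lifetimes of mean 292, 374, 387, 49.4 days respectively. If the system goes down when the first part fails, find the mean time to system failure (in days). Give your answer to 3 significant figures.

34.6

The first failure time is exponential with rate Σλ_i = 1/292 + 1/374 + 1/387 + 1/49.4 = 0.0289253 per day.
E[min] = 1/Σλ = 1/0.0289253 = 34.5718 days.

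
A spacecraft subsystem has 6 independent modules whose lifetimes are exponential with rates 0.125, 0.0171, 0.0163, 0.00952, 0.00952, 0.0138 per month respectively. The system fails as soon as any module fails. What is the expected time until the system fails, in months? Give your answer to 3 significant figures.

The time to first failure is exponential with rate Σλ = 0.125 + 0.0171 + 0.0163 + 0.00952 + 0.00952 + 0.0138 = 0.19124.
E[min] = 1/Σλ = 1/0.19124 = 5.22903 months.

5.23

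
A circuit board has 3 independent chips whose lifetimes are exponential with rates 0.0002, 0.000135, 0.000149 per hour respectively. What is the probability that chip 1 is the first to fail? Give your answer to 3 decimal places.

The time to first failure is exponential with rate Σλ = 0.0002 + 0.000135 + 0.000149 = 0.000484.
P(chip 1 first) = λ_1/Σλ = 0.0002/0.000484 ≈ 0.413.

0.413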